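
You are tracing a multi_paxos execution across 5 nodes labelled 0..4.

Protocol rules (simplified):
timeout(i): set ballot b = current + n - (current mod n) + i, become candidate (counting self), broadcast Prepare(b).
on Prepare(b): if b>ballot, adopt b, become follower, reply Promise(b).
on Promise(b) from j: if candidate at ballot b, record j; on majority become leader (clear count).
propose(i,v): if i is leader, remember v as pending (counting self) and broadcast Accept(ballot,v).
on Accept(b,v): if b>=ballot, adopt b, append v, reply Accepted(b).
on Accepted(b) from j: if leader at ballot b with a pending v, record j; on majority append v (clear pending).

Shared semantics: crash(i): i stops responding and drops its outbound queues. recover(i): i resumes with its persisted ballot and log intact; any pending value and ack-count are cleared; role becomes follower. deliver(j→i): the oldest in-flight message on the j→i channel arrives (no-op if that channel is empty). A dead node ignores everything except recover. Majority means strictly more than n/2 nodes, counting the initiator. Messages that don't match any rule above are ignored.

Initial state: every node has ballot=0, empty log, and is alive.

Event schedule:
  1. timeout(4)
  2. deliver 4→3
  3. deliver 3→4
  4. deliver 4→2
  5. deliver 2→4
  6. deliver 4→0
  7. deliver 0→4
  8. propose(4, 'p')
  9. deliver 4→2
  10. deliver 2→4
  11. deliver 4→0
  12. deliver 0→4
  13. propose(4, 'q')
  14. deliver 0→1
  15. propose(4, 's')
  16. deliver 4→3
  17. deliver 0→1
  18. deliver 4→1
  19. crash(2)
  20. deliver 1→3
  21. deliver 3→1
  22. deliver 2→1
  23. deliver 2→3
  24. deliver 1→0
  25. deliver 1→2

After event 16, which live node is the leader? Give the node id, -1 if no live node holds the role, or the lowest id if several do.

4

step 1 timeout(4): 4={cand,b=9,log=-}
step 2 deliver 4→3: 3={foll,b=9,log=-}
step 3 deliver 3→4: —
step 4 deliver 4→2: 2={foll,b=9,log=-}
step 5 deliver 2→4: 4={lead,b=9,log=-}
step 6 deliver 4→0: 0={foll,b=9,log=-}
step 7 deliver 0→4: —
step 8 propose(4,'p'): —
step 9 deliver 4→2: 2={foll,b=9,log=p}
step 10 deliver 2→4: —
step 11 deliver 4→0: 0={foll,b=9,log=p}
step 12 deliver 0→4: 4={lead,b=9,log=p}
step 13 propose(4,'q'): —
step 14 deliver 0→1: —
step 15 propose(4,'s'): —
step 16 deliver 4→3: 3={foll,b=9,log=p}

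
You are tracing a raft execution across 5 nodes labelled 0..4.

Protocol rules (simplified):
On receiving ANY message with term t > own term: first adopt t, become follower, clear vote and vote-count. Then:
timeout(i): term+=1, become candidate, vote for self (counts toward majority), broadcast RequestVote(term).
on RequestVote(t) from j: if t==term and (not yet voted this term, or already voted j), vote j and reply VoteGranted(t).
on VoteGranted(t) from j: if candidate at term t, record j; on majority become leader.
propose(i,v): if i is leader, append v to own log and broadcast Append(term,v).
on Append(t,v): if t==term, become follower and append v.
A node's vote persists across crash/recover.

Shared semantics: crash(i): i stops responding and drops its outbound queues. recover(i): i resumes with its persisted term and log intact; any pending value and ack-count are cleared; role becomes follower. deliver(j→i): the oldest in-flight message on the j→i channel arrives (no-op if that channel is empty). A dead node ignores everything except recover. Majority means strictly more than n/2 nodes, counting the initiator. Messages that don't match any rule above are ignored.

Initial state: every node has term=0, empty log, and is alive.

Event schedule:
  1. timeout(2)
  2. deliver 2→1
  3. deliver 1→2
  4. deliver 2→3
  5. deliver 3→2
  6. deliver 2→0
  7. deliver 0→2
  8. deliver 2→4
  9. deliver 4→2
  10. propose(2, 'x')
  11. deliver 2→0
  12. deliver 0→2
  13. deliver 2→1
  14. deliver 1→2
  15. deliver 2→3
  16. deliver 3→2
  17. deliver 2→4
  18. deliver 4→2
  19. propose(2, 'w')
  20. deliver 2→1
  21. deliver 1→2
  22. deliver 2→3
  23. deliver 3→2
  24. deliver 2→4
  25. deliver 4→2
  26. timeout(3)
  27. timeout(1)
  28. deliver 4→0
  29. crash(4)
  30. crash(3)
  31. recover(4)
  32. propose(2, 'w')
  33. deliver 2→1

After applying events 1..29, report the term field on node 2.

e1 timeout(2): 2[cand,t=1,-]
e2 deliver 2→1: 1[foll,t=1,-]
e3 deliver 1→2: ·
e4 deliver 2→3: 3[foll,t=1,-]
e5 deliver 3→2: 2[lead,t=1,-]
e6 deliver 2→0: 0[foll,t=1,-]
e7 deliver 0→2: ·
e8 deliver 2→4: 4[foll,t=1,-]
e9 deliver 4→2: ·
e10 propose(2,'x'): 2[lead,t=1,x]
e11 deliver 2→0: 0[foll,t=1,x]
e12 deliver 0→2: ·
e13 deliver 2→1: 1[foll,t=1,x]
e14 deliver 1→2: ·
e15 deliver 2→3: 3[foll,t=1,x]
e16 deliver 3→2: ·
e17 deliver 2→4: 4[foll,t=1,x]
e18 deliver 4→2: ·
e19 propose(2,'w'): 2[lead,t=1,x,w]
e20 deliver 2→1: 1[foll,t=1,x,w]
e21 deliver 1→2: ·
e22 deliver 2→3: 3[foll,t=1,x,w]
e23 deliver 3→2: ·
e24 deliver 2→4: 4[foll,t=1,x,w]
e25 deliver 4→2: ·
e26 timeout(3): 3[cand,t=2,x,w]
e27 timeout(1): 1[cand,t=2,x,w]
e28 deliver 4→0: ·
e29 crash(4): 4[✗foll,t=1,x,w]

1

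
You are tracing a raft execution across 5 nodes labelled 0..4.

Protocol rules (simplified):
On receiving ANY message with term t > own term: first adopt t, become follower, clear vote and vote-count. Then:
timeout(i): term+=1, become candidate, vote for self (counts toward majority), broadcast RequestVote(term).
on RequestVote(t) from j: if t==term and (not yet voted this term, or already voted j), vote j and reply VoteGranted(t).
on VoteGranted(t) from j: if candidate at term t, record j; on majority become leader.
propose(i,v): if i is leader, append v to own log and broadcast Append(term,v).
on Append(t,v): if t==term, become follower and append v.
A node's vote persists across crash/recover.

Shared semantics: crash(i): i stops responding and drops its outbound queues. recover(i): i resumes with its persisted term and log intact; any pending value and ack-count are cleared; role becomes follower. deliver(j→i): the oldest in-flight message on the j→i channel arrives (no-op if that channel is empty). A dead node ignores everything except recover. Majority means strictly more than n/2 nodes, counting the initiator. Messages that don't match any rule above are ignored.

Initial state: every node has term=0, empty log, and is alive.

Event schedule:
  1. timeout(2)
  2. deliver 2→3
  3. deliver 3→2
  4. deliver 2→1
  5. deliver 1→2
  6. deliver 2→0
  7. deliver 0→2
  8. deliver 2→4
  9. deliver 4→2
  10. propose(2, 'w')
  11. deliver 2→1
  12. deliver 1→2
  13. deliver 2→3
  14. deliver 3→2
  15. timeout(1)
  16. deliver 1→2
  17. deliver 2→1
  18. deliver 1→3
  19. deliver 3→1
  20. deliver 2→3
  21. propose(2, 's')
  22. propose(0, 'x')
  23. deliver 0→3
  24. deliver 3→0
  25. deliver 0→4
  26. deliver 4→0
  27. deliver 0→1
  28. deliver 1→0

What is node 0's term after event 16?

1

1. timeout(2):  <2:cand t1 ->
2. deliver 2→3:  <3:foll t1 ->
3. deliver 3→2:  nop
4. deliver 2→1:  <1:foll t1 ->
5. deliver 1→2:  <2:lead t1 ->
6. deliver 2→0:  <0:foll t1 ->
7. deliver 0→2:  nop
8. deliver 2→4:  <4:foll t1 ->
9. deliver 4→2:  nop
10. propose(2,'w'):  <2:lead t1 w>
11. deliver 2→1:  <1:foll t1 w>
12. deliver 1→2:  nop
13. deliver 2→3:  <3:foll t1 w>
14. deliver 3→2:  nop
15. timeout(1):  <1:cand t2 w>
16. deliver 1→2:  <2:foll t2 w>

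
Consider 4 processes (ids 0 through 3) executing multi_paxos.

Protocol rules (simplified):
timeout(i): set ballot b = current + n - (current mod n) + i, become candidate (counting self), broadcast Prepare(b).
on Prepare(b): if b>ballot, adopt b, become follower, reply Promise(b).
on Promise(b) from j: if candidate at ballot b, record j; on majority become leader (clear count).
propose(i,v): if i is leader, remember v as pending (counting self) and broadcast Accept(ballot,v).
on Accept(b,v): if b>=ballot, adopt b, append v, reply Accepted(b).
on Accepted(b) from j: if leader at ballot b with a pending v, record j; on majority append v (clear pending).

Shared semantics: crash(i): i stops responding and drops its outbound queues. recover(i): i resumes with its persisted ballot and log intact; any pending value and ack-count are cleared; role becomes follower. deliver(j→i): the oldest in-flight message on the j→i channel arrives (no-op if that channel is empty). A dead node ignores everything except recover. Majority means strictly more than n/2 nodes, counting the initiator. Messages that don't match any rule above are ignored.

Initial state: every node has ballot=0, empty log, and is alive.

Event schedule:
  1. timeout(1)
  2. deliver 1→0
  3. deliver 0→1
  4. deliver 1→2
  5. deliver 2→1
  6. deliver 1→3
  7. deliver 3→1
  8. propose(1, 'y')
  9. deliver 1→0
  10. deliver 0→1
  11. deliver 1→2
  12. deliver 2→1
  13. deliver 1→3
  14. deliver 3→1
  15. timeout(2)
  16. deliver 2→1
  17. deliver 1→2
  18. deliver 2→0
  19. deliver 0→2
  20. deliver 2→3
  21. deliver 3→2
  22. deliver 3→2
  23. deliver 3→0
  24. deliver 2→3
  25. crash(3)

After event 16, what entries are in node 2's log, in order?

y

after 1 — timeout(1): n1:cand/b5/[-]
after 2 — deliver 1→0: n0:foll/b5/[-]
after 3 — deliver 0→1: ·
after 4 — deliver 1→2: n2:foll/b5/[-]
after 5 — deliver 2→1: n1:lead/b5/[-]
after 6 — deliver 1→3: n3:foll/b5/[-]
after 7 — deliver 3→1: ·
after 8 — propose(1,'y'): ·
after 9 — deliver 1→0: n0:foll/b5/[y]
after 10 — deliver 0→1: ·
after 11 — deliver 1→2: n2:foll/b5/[y]
after 12 — deliver 2→1: n1:lead/b5/[y]
after 13 — deliver 1→3: n3:foll/b5/[y]
after 14 — deliver 3→1: ·
after 15 — timeout(2): n2:cand/b10/[y]
after 16 — deliver 2→1: n1:foll/b10/[y]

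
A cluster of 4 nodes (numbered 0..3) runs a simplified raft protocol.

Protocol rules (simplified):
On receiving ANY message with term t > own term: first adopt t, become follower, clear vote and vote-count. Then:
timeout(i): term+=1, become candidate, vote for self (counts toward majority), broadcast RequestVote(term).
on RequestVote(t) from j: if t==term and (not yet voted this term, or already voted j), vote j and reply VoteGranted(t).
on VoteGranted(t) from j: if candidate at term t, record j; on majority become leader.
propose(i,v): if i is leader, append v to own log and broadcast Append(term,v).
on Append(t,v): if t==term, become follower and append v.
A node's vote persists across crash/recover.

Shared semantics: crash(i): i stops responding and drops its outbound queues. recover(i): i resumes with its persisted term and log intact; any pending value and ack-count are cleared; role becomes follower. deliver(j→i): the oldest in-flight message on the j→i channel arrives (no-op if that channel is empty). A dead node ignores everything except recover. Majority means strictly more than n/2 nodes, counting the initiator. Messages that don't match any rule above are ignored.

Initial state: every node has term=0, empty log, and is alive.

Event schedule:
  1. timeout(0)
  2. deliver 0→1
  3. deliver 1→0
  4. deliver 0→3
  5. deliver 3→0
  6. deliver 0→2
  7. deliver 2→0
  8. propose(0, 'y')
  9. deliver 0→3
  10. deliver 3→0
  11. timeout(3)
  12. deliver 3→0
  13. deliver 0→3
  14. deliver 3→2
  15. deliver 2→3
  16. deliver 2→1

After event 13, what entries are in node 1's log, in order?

[1] timeout(0) → N0(cand t1 [-])
[2] deliver 0→1 → N1(foll t1 [-])
[3] deliver 1→0 → ∅
[4] deliver 0→3 → N3(foll t1 [-])
[5] deliver 3→0 → N0(lead t1 [-])
[6] deliver 0→2 → N2(foll t1 [-])
[7] deliver 2→0 → ∅
[8] propose(0,'y') → N0(lead t1 [y])
[9] deliver 0→3 → N3(foll t1 [y])
[10] deliver 3→0 → ∅
[11] timeout(3) → N3(cand t2 [y])
[12] deliver 3→0 → N0(foll t2 [y])
[13] deliver 0→3 → ∅

empty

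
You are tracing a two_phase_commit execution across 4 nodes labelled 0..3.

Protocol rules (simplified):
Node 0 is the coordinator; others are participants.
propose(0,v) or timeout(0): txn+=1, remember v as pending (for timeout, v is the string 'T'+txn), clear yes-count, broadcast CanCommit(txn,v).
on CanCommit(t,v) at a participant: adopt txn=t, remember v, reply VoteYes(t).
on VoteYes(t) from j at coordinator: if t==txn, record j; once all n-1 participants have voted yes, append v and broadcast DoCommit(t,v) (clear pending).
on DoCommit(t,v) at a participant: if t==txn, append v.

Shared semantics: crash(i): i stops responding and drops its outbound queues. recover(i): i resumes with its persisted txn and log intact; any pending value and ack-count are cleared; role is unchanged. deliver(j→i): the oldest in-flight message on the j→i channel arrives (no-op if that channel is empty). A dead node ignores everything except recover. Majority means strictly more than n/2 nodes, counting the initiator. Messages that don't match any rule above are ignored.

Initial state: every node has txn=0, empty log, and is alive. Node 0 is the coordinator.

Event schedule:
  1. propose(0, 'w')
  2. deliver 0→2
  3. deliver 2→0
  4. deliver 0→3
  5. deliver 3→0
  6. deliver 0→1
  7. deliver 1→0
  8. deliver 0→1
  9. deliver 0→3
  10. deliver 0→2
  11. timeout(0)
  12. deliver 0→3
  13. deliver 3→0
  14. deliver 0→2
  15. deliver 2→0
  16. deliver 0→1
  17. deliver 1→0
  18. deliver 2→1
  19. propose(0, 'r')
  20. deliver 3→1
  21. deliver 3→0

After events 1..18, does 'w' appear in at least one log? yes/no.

yes

after 1 — propose(0,'w'): n0:coor/t1/[-]
after 2 — deliver 0→2: n2:part/t1/[-]
after 3 — deliver 2→0: ·
after 4 — deliver 0→3: n3:part/t1/[-]
after 5 — deliver 3→0: ·
after 6 — deliver 0→1: n1:part/t1/[-]
after 7 — deliver 1→0: n0:coor/t1/[w]
after 8 — deliver 0→1: n1:part/t1/[w]
after 9 — deliver 0→3: n3:part/t1/[w]
after 10 — deliver 0→2: n2:part/t1/[w]
after 11 — timeout(0): n0:coor/t2/[w]
after 12 — deliver 0→3: n3:part/t2/[w]
after 13 — deliver 3→0: ·
after 14 — deliver 0→2: n2:part/t2/[w]
after 15 — deliver 2→0: ·
after 16 — deliver 0→1: n1:part/t2/[w]
after 17 — deliver 1→0: n0:coor/t2/[w,T2]
after 18 — deliver 2→1: ·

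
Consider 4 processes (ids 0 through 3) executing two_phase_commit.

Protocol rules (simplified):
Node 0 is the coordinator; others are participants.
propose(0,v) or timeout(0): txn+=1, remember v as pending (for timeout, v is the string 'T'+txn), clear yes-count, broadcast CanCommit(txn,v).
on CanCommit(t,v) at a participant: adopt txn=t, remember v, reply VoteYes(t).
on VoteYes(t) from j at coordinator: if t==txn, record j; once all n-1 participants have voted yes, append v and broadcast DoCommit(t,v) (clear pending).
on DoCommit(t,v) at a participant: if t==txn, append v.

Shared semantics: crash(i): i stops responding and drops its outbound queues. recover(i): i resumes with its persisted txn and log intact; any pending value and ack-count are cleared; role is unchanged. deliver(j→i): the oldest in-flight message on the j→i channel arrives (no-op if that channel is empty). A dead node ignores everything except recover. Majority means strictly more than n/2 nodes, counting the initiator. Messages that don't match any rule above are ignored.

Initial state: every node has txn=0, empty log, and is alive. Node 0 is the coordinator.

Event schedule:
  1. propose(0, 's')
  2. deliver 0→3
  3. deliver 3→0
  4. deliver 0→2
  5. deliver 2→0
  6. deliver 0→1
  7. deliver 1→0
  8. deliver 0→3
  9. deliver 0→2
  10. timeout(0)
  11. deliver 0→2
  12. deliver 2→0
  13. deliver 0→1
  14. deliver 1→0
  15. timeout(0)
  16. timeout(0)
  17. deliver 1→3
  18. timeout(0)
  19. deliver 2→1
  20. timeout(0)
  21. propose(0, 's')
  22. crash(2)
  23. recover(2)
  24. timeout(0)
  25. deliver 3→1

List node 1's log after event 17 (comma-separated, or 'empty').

[1] propose(0,'s') → N0(coor t1 [-])
[2] deliver 0→3 → N3(part t1 [-])
[3] deliver 3→0 → ∅
[4] deliver 0→2 → N2(part t1 [-])
[5] deliver 2→0 → ∅
[6] deliver 0→1 → N1(part t1 [-])
[7] deliver 1→0 → N0(coor t1 [s])
[8] deliver 0→3 → N3(part t1 [s])
[9] deliver 0→2 → N2(part t1 [s])
[10] timeout(0) → N0(coor t2 [s])
[11] deliver 0→2 → N2(part t2 [s])
[12] deliver 2→0 → ∅
[13] deliver 0→1 → N1(part t1 [s])
[14] deliver 1→0 → ∅
[15] timeout(0) → N0(coor t3 [s])
[16] timeout(0) → N0(coor t4 [s])
[17] deliver 1→3 → ∅

s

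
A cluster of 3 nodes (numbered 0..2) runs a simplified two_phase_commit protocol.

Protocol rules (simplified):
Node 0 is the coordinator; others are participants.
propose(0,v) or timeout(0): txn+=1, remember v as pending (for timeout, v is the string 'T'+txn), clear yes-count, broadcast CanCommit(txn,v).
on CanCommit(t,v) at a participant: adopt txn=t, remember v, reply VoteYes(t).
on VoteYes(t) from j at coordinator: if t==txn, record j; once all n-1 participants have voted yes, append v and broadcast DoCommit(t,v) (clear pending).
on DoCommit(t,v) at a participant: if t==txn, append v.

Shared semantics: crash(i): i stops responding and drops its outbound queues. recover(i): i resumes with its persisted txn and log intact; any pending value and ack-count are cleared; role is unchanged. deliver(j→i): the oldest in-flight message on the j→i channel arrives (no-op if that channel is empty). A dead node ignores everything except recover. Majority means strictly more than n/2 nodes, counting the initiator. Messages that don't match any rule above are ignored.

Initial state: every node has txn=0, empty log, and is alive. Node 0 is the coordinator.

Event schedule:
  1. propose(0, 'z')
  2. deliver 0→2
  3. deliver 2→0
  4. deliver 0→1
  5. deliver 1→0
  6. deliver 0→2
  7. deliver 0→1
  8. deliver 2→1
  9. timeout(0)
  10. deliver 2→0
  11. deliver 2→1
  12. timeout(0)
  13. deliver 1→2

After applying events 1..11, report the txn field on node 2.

1

1. propose(0,'z'):  <0:coor t1 ->
2. deliver 0→2:  <2:part t1 ->
3. deliver 2→0:  nop
4. deliver 0→1:  <1:part t1 ->
5. deliver 1→0:  <0:coor t1 z>
6. deliver 0→2:  <2:part t1 z>
7. deliver 0→1:  <1:part t1 z>
8. deliver 2→1:  nop
9. timeout(0):  <0:coor t2 z>
10. deliver 2→0:  nop
11. deliver 2→1:  nop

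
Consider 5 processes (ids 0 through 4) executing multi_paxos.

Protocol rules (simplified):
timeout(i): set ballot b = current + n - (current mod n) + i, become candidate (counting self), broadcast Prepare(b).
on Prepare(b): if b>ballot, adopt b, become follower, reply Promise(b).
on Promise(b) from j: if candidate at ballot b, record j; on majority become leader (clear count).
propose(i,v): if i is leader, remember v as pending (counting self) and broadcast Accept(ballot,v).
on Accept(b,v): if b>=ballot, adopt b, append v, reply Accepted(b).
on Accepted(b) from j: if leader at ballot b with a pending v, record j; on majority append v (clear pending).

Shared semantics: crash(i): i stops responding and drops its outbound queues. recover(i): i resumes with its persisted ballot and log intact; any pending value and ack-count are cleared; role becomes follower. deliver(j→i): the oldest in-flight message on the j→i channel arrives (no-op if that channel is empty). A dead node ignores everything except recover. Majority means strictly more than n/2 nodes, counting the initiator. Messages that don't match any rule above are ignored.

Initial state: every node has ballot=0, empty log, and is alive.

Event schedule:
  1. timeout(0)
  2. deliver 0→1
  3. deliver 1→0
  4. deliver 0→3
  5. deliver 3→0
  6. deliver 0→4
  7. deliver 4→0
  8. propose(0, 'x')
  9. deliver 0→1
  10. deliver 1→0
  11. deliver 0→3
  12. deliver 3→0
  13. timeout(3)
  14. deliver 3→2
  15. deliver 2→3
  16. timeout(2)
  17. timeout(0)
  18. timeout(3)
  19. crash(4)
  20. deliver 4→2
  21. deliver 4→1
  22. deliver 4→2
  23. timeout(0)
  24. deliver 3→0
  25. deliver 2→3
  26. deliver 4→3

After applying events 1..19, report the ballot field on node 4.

1. timeout(0):  <0:cand b5 ->
2. deliver 0→1:  <1:foll b5 ->
3. deliver 1→0:  nop
4. deliver 0→3:  <3:foll b5 ->
5. deliver 3→0:  <0:lead b5 ->
6. deliver 0→4:  <4:foll b5 ->
7. deliver 4→0:  nop
8. propose(0,'x'):  nop
9. deliver 0→1:  <1:foll b5 x>
10. deliver 1→0:  nop
11. deliver 0→3:  <3:foll b5 x>
12. deliver 3→0:  <0:lead b5 x>
13. timeout(3):  <3:cand b13 x>
14. deliver 3→2:  <2:foll b13 ->
15. deliver 2→3:  nop
16. timeout(2):  <2:cand b17 ->
17. timeout(0):  <0:cand b10 x>
18. timeout(3):  <3:cand b18 x>
19. crash(4):  <4:✗foll b5 ->

5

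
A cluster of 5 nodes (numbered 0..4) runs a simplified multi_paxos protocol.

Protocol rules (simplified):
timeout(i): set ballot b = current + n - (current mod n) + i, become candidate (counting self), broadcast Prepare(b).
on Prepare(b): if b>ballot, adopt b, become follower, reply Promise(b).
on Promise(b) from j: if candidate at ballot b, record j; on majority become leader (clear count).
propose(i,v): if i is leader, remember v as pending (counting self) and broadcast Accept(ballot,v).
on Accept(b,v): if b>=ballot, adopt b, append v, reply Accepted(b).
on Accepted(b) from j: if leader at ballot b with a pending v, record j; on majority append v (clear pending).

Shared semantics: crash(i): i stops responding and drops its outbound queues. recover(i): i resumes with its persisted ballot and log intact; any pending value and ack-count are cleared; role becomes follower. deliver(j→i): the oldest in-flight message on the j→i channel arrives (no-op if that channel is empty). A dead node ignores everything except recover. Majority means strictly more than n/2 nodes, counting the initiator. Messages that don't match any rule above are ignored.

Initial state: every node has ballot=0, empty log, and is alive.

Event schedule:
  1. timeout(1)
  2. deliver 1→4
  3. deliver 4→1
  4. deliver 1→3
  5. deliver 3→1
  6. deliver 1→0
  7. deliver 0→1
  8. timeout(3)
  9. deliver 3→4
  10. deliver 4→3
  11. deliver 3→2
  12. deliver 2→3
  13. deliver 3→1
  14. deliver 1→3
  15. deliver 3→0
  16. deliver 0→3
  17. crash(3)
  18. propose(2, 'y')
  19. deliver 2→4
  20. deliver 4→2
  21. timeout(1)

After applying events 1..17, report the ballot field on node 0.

13

[1] timeout(1) → N1(cand b6 [-])
[2] deliver 1→4 → N4(foll b6 [-])
[3] deliver 4→1 → ∅
[4] deliver 1→3 → N3(foll b6 [-])
[5] deliver 3→1 → N1(lead b6 [-])
[6] deliver 1→0 → N0(foll b6 [-])
[7] deliver 0→1 → ∅
[8] timeout(3) → N3(cand b13 [-])
[9] deliver 3→4 → N4(foll b13 [-])
[10] deliver 4→3 → ∅
[11] deliver 3→2 → N2(foll b13 [-])
[12] deliver 2→3 → N3(lead b13 [-])
[13] deliver 3→1 → N1(foll b13 [-])
[14] deliver 1→3 → ∅
[15] deliver 3→0 → N0(foll b13 [-])
[16] deliver 0→3 → ∅
[17] crash(3) → N3(✗lead b13 [-])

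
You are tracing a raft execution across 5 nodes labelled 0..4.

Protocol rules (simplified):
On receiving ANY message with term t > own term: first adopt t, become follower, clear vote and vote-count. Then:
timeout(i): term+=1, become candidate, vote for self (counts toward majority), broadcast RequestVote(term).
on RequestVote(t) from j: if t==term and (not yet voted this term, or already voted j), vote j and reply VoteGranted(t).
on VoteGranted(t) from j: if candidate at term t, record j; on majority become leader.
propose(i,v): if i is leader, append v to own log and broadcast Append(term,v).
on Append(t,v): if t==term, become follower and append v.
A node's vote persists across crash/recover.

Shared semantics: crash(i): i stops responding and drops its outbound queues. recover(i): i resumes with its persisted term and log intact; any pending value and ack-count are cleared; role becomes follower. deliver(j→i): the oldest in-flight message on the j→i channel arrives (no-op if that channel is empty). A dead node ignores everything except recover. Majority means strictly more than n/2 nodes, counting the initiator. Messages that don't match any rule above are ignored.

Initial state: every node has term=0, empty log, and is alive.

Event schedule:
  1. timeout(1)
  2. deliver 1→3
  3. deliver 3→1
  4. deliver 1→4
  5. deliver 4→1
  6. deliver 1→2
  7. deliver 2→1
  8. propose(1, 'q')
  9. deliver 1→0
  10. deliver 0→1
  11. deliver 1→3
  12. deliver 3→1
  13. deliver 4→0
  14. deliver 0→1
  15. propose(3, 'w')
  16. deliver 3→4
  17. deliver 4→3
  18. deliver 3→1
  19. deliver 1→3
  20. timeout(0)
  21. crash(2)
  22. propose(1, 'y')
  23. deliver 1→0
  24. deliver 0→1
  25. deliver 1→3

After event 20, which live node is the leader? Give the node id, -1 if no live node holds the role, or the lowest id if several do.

1

step 1 timeout(1): 1={cand,t=1,log=-}
step 2 deliver 1→3: 3={foll,t=1,log=-}
step 3 deliver 3→1: —
step 4 deliver 1→4: 4={foll,t=1,log=-}
step 5 deliver 4→1: 1={lead,t=1,log=-}
step 6 deliver 1→2: 2={foll,t=1,log=-}
step 7 deliver 2→1: —
step 8 propose(1,'q'): 1={lead,t=1,log=q}
step 9 deliver 1→0: 0={foll,t=1,log=-}
step 10 deliver 0→1: —
step 11 deliver 1→3: 3={foll,t=1,log=q}
step 12 deliver 3→1: —
step 13 deliver 4→0: —
step 14 deliver 0→1: —
step 15 propose(3,'w'): —
step 16 deliver 3→4: —
step 17 deliver 4→3: —
step 18 deliver 3→1: —
step 19 deliver 1→3: —
step 20 timeout(0): 0={cand,t=2,log=-}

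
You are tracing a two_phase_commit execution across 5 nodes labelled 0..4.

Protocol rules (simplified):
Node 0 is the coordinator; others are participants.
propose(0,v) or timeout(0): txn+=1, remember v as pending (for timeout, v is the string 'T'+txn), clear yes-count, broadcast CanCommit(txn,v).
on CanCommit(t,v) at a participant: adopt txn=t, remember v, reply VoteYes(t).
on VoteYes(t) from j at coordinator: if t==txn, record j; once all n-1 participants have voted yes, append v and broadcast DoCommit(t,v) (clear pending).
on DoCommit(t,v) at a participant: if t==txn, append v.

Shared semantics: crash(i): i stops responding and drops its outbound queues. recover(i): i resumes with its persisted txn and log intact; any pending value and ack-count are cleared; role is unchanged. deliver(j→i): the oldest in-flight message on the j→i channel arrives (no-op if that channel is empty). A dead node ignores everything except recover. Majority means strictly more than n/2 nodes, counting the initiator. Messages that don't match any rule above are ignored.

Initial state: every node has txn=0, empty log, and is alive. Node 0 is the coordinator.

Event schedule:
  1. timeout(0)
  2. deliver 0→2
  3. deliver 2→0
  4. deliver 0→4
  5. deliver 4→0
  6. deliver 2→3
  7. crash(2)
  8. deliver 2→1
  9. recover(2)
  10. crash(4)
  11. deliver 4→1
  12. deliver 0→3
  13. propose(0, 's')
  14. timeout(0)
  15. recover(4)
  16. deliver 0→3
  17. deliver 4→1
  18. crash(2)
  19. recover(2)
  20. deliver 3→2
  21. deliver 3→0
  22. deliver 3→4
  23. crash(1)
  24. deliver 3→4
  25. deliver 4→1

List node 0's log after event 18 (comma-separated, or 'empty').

step 1 timeout(0): 0={coor,t=1,log=-}
step 2 deliver 0→2: 2={part,t=1,log=-}
step 3 deliver 2→0: —
step 4 deliver 0→4: 4={part,t=1,log=-}
step 5 deliver 4→0: —
step 6 deliver 2→3: —
step 7 crash(2): 2={✗part,t=1,log=-}
step 8 deliver 2→1: —
step 9 recover(2): 2={part,t=1,log=-}
step 10 crash(4): 4={✗part,t=1,log=-}
step 11 deliver 4→1: —
step 12 deliver 0→3: 3={part,t=1,log=-}
step 13 propose(0,'s'): 0={coor,t=2,log=-}
step 14 timeout(0): 0={coor,t=3,log=-}
step 15 recover(4): 4={part,t=1,log=-}
step 16 deliver 0→3: 3={part,t=2,log=-}
step 17 deliver 4→1: —
step 18 crash(2): 2={✗part,t=1,log=-}

empty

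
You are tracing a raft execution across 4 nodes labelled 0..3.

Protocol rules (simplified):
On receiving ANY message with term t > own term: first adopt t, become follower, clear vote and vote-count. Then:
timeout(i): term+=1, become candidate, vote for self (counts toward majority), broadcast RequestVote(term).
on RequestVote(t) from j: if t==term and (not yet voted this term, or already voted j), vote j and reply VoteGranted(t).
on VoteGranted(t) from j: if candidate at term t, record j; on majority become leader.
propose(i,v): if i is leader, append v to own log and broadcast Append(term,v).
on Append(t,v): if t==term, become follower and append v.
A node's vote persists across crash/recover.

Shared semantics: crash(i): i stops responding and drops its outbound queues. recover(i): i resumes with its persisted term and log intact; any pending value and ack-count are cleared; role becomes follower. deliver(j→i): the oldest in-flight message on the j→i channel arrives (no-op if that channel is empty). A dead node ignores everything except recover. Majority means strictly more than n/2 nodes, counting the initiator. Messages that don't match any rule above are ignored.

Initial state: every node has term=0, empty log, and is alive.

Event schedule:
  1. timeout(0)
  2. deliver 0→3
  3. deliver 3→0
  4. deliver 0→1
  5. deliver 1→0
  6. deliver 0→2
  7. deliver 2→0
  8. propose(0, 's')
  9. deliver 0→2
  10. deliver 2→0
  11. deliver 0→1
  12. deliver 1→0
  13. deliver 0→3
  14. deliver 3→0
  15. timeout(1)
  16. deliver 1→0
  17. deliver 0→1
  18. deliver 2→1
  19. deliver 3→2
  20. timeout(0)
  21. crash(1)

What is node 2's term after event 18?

e1 timeout(0): 0[cand,t=1,-]
e2 deliver 0→3: 3[foll,t=1,-]
e3 deliver 3→0: ·
e4 deliver 0→1: 1[foll,t=1,-]
e5 deliver 1→0: 0[lead,t=1,-]
e6 deliver 0→2: 2[foll,t=1,-]
e7 deliver 2→0: ·
e8 propose(0,'s'): 0[lead,t=1,s]
e9 deliver 0→2: 2[foll,t=1,s]
e10 deliver 2→0: ·
e11 deliver 0→1: 1[foll,t=1,s]
e12 deliver 1→0: ·
e13 deliver 0→3: 3[foll,t=1,s]
e14 deliver 3→0: ·
e15 timeout(1): 1[cand,t=2,s]
e16 deliver 1→0: 0[foll,t=2,s]
e17 deliver 0→1: ·
e18 deliver 2→1: ·

1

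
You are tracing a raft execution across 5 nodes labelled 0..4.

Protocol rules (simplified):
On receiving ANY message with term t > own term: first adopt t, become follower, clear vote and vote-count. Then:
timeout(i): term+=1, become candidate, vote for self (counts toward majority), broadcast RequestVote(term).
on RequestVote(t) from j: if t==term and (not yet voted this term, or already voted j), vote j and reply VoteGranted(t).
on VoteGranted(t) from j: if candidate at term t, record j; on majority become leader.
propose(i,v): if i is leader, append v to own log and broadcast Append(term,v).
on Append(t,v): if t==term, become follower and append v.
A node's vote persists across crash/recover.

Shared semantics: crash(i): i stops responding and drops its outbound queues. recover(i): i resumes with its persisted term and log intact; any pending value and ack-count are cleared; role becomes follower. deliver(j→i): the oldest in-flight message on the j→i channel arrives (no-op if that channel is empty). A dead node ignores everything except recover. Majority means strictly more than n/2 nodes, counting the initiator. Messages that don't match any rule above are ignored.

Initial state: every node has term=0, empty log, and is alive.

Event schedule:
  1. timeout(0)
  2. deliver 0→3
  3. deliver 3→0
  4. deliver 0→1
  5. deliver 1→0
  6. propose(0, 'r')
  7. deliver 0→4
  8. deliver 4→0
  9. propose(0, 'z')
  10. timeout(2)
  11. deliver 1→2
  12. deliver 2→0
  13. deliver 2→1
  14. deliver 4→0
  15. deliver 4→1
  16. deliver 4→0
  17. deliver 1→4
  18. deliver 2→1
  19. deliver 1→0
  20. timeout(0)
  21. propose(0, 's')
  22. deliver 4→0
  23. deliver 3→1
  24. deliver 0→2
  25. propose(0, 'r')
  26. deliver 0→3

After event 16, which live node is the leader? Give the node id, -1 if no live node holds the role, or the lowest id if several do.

after 1 — timeout(0): n0:cand/t1/[-]
after 2 — deliver 0→3: n3:foll/t1/[-]
after 3 — deliver 3→0: ·
after 4 — deliver 0→1: n1:foll/t1/[-]
after 5 — deliver 1→0: n0:lead/t1/[-]
after 6 — propose(0,'r'): n0:lead/t1/[r]
after 7 — deliver 0→4: n4:foll/t1/[-]
after 8 — deliver 4→0: ·
after 9 — propose(0,'z'): n0:lead/t1/[r,z]
after 10 — timeout(2): n2:cand/t1/[-]
after 11 — deliver 1→2: ·
after 12 — deliver 2→0: ·
after 13 — deliver 2→1: ·
after 14 — deliver 4→0: ·
after 15 — deliver 4→1: ·
after 16 — deliver 4→0: ·

0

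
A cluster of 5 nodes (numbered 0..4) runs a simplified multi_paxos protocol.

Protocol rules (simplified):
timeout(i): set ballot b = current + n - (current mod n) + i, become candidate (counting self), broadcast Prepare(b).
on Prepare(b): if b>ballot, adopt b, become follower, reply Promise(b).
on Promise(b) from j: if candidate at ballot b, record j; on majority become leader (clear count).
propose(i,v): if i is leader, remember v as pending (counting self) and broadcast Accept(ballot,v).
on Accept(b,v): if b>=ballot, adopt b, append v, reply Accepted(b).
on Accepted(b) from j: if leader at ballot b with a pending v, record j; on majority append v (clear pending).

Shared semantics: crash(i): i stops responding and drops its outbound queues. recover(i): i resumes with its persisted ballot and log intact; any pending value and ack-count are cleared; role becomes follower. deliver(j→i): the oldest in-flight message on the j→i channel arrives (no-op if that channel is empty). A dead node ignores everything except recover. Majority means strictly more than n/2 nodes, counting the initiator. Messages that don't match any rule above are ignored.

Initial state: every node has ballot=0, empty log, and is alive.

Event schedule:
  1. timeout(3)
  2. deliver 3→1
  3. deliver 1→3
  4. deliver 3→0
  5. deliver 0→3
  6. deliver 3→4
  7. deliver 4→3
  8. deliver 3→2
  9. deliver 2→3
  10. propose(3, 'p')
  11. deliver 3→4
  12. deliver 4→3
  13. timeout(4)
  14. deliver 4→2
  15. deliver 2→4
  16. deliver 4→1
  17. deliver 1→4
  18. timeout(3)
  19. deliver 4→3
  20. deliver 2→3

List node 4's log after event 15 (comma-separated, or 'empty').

e1 timeout(3): 3[cand,b=8,-]
e2 deliver 3→1: 1[foll,b=8,-]
e3 deliver 1→3: ·
e4 deliver 3→0: 0[foll,b=8,-]
e5 deliver 0→3: 3[lead,b=8,-]
e6 deliver 3→4: 4[foll,b=8,-]
e7 deliver 4→3: ·
e8 deliver 3→2: 2[foll,b=8,-]
e9 deliver 2→3: ·
e10 propose(3,'p'): ·
e11 deliver 3→4: 4[foll,b=8,p]
e12 deliver 4→3: ·
e13 timeout(4): 4[cand,b=14,p]
e14 deliver 4→2: 2[foll,b=14,-]
e15 deliver 2→4: ·

p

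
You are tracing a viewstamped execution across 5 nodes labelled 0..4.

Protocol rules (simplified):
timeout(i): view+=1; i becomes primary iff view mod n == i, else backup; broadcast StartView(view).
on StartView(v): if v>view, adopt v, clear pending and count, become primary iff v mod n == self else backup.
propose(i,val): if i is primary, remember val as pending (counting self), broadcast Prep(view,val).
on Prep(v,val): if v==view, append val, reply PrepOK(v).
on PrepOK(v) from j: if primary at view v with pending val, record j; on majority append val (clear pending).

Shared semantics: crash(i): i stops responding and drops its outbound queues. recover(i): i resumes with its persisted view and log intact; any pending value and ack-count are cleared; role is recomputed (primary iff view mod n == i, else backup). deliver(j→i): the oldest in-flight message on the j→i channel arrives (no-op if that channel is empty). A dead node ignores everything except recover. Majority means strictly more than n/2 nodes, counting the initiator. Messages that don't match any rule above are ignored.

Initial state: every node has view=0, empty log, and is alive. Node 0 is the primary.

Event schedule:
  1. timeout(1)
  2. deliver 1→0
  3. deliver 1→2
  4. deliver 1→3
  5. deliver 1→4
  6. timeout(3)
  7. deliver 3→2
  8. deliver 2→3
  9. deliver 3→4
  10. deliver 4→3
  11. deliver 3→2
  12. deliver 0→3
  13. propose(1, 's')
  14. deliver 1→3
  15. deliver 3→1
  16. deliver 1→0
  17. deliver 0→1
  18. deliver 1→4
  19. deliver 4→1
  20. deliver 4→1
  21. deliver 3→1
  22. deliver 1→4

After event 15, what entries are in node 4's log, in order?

after 1 — timeout(1): n1:prim/v1/[-]
after 2 — deliver 1→0: n0:back/v1/[-]
after 3 — deliver 1→2: n2:back/v1/[-]
after 4 — deliver 1→3: n3:back/v1/[-]
after 5 — deliver 1→4: n4:back/v1/[-]
after 6 — timeout(3): n3:back/v2/[-]
after 7 — deliver 3→2: n2:prim/v2/[-]
after 8 — deliver 2→3: ·
after 9 — deliver 3→4: n4:back/v2/[-]
after 10 — deliver 4→3: ·
after 11 — deliver 3→2: ·
after 12 — deliver 0→3: ·
after 13 — propose(1,'s'): ·
after 14 — deliver 1→3: ·
after 15 — deliver 3→1: n1:back/v2/[-]

empty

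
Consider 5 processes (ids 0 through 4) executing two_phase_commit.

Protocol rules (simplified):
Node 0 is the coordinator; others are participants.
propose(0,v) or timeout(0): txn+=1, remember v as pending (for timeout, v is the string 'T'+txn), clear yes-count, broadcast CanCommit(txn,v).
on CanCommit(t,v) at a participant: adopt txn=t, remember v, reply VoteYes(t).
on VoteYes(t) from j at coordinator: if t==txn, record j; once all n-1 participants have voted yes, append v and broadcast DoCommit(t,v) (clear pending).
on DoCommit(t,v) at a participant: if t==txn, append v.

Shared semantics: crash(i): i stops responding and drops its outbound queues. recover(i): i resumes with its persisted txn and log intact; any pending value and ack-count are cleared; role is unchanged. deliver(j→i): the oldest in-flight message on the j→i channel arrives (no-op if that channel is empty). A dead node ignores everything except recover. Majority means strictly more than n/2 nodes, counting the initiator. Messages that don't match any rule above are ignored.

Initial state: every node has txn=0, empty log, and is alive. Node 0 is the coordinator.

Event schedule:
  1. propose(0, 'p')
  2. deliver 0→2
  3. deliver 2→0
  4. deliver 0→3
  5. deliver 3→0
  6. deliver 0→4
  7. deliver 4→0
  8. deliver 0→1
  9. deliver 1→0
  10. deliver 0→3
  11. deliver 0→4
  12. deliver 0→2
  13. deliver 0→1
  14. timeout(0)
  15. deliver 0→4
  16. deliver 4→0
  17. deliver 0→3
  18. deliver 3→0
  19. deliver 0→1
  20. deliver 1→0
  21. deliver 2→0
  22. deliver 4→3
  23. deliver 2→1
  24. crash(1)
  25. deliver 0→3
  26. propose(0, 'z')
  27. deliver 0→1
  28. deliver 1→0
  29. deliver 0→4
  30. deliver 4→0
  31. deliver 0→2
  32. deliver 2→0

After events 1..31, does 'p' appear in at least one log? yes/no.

yes

after 1 — propose(0,'p'): n0:coor/t1/[-]
after 2 — deliver 0→2: n2:part/t1/[-]
after 3 — deliver 2→0: ·
after 4 — deliver 0→3: n3:part/t1/[-]
after 5 — deliver 3→0: ·
after 6 — deliver 0→4: n4:part/t1/[-]
after 7 — deliver 4→0: ·
after 8 — deliver 0→1: n1:part/t1/[-]
after 9 — deliver 1→0: n0:coor/t1/[p]
after 10 — deliver 0→3: n3:part/t1/[p]
after 11 — deliver 0→4: n4:part/t1/[p]
after 12 — deliver 0→2: n2:part/t1/[p]
after 13 — deliver 0→1: n1:part/t1/[p]
after 14 — timeout(0): n0:coor/t2/[p]
after 15 — deliver 0→4: n4:part/t2/[p]
after 16 — deliver 4→0: ·
after 17 — deliver 0→3: n3:part/t2/[p]
after 18 — deliver 3→0: ·
after 19 — deliver 0→1: n1:part/t2/[p]
after 20 — deliver 1→0: ·
after 21 — deliver 2→0: ·
after 22 — deliver 4→3: ·
after 23 — deliver 2→1: ·
after 24 — crash(1): n1:✗part/t2/[p]
after 25 — deliver 0→3: ·
after 26 — propose(0,'z'): n0:coor/t3/[p]
after 27 — deliver 0→1: ·
after 28 — deliver 1→0: ·
after 29 — deliver 0→4: n4:part/t3/[p]
after 30 — deliver 4→0: ·
after 31 — deliver 0→2: n2:part/t2/[p]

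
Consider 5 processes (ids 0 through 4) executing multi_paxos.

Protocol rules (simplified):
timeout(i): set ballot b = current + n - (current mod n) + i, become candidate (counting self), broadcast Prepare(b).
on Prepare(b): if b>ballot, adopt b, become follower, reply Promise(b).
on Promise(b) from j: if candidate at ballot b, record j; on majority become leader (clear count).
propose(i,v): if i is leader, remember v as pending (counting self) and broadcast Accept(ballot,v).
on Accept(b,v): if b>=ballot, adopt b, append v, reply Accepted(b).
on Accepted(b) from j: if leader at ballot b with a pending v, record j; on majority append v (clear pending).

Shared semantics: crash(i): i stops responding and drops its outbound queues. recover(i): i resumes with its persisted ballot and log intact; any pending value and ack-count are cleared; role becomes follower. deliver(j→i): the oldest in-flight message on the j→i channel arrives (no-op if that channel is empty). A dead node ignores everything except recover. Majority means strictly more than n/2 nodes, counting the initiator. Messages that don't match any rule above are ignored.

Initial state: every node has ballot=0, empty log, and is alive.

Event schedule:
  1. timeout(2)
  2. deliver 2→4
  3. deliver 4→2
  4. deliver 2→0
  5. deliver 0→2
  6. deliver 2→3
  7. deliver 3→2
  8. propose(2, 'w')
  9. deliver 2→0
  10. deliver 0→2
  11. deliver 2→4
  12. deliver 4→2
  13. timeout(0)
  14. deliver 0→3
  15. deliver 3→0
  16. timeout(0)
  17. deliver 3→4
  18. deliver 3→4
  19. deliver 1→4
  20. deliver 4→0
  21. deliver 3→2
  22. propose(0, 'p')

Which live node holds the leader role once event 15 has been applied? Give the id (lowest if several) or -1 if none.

2

step 1 timeout(2): 2={cand,b=7,log=-}
step 2 deliver 2→4: 4={foll,b=7,log=-}
step 3 deliver 4→2: —
step 4 deliver 2→0: 0={foll,b=7,log=-}
step 5 deliver 0→2: 2={lead,b=7,log=-}
step 6 deliver 2→3: 3={foll,b=7,log=-}
step 7 deliver 3→2: —
step 8 propose(2,'w'): —
step 9 deliver 2→0: 0={foll,b=7,log=w}
step 10 deliver 0→2: —
step 11 deliver 2→4: 4={foll,b=7,log=w}
step 12 deliver 4→2: 2={lead,b=7,log=w}
step 13 timeout(0): 0={cand,b=10,log=w}
step 14 deliver 0→3: 3={foll,b=10,log=-}
step 15 deliver 3→0: —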